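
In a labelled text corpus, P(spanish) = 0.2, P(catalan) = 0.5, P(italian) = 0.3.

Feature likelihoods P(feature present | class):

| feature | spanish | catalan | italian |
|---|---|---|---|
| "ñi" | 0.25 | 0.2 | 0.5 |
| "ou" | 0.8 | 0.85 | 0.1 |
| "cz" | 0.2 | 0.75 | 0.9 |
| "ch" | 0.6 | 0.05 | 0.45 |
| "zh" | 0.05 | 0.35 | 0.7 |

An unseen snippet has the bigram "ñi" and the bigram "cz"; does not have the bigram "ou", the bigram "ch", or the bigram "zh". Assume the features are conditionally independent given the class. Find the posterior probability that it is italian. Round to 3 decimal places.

spanish: 0.2 × 0.25 × (1−0.8) × 0.2 × (1−0.6) × (1−0.05) = 0.00076
catalan: 0.5 × 0.2 × (1−0.85) × 0.75 × (1−0.05) × (1−0.35) = 0.006946875
italian: 0.3 × 0.5 × (1−0.1) × 0.9 × (1−0.45) × (1−0.7) = 0.0200475
P(italian | x) = 0.0200475 / 0.027754375 ≈ 0.722

0.722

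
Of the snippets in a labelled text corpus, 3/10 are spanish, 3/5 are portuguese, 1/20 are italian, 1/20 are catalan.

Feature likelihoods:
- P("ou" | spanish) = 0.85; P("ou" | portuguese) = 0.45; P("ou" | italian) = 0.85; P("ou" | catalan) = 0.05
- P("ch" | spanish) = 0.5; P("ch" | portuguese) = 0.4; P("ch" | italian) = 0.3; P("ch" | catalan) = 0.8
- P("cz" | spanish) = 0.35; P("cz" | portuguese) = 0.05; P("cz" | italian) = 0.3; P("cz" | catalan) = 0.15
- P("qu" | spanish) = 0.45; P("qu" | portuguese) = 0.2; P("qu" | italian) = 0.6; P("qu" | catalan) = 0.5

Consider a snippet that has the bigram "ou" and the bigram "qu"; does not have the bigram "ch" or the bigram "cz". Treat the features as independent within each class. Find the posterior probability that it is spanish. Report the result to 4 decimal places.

0.4617

spanish: 0.3 × 0.85 × (1−0.5) × (1−0.35) × 0.45 = 0.03729375
portuguese: 0.6 × 0.45 × (1−0.4) × (1−0.05) × 0.2 = 0.03078
italian: 0.05 × 0.85 × (1−0.3) × (1−0.3) × 0.6 = 0.012495
catalan: 0.05 × 0.05 × (1−0.8) × (1−0.15) × 0.5 = 0.0002125
P(spanish | x) = 0.03729375 / 0.08078125 ≈ 0.4617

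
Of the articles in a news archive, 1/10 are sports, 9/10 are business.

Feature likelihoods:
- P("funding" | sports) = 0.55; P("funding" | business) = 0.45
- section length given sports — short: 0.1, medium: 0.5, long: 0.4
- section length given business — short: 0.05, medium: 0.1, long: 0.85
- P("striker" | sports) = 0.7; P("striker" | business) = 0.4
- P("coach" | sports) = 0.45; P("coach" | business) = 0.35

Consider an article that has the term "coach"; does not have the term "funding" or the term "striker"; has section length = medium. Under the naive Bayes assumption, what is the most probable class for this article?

sports: 0.1 × (1−0.55) × 0.5 × (1−0.7) × 0.45 = 0.0030375
business: 0.9 × (1−0.45) × 0.1 × (1−0.4) × 0.35 = 0.010395
Highest score → business.

business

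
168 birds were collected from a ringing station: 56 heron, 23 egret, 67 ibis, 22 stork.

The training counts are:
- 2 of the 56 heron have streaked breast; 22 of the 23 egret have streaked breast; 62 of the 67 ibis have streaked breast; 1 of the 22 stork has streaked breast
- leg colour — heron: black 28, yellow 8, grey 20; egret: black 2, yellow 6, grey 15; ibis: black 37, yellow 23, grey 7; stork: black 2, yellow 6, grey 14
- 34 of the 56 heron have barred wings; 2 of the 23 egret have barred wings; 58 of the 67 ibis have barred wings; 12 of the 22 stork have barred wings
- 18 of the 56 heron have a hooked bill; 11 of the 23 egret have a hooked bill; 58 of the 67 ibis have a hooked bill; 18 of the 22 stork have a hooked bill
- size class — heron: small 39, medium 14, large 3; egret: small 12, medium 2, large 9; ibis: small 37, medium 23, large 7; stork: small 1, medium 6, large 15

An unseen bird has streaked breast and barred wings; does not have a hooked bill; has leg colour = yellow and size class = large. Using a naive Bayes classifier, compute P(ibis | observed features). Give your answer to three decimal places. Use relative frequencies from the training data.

heron: (56/168) × (2/56) × (8/56) × (34/56) × (38/56) × (3/56) ≈ 0.0000375355
egret: (23/168) × (22/23) × (6/23) × (2/23) × (12/23) × (9/23) ≈ 0.000606467
ibis: (67/168) × (62/67) × (23/67) × (58/67) × (9/67) × (7/67) ≈ 0.00153915
stork: (22/168) × (1/22) × (6/22) × (12/22) × (4/22) × (15/22) ≈ 0.00010977
P(ibis | x) = 0.00153915 / 0.0022929225 ≈ 0.671

0.671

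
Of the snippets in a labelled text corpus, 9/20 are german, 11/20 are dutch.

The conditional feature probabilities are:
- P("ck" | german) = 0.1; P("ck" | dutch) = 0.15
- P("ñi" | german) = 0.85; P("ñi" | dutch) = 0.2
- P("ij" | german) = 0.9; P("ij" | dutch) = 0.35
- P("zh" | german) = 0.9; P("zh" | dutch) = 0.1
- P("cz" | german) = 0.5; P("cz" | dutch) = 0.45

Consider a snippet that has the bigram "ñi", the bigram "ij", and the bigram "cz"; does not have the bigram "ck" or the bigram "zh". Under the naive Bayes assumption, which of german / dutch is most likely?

german

german: 0.45 × (1−0.1) × 0.85 × 0.9 × (1−0.9) × 0.5 = 0.01549125
dutch: 0.55 × (1−0.15) × 0.2 × 0.35 × (1−0.1) × 0.45 = 0.013253625
Highest score → german.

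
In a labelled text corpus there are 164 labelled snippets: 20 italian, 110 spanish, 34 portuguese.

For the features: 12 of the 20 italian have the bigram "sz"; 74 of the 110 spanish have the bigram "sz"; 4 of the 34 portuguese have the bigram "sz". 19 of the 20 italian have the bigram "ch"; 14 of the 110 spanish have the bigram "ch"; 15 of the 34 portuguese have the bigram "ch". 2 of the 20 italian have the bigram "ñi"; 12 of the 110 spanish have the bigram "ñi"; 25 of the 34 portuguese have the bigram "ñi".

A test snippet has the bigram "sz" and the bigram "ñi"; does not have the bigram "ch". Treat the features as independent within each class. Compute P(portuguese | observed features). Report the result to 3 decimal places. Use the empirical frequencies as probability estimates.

0.188

italian: (20/164) × (12/20) × (1/20) × (2/20) ≈ 0.000365854
spanish: (110/164) × (74/110) × (96/110) × (12/110) ≈ 0.0429591
portuguese: (34/164) × (4/34) × (19/34) × (25/34) ≈ 0.0100219
P(portuguese | x) = 0.0100219 / 0.053346854 ≈ 0.188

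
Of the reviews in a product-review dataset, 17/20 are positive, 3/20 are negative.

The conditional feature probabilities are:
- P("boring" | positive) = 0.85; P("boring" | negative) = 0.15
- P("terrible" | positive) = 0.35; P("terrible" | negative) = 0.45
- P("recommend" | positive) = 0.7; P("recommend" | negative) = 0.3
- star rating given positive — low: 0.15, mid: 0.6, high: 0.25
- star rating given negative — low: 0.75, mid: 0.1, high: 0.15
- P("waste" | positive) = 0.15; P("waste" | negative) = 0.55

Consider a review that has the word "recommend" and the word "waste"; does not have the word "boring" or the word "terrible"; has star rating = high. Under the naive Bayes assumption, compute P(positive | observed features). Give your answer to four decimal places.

positive: 0.85 × (1−0.85) × (1−0.35) × 0.7 × 0.25 × 0.15 = 0.00217546875
negative: 0.15 × (1−0.15) × (1−0.45) × 0.3 × 0.15 × 0.55 = 0.00173559375
P(positive | x) = 0.00217546875 / 0.0039110625 ≈ 0.5562

0.5562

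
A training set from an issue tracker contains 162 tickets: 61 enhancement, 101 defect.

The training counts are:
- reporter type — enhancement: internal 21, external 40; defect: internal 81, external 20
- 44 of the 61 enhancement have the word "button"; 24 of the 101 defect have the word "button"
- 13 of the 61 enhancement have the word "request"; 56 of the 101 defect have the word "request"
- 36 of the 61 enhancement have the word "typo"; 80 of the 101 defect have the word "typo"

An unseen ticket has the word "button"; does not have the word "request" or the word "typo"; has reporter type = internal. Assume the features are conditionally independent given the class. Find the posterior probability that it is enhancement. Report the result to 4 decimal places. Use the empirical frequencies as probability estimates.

0.7326

enhancement: (61/162) × (21/61) × (44/61) × (48/61) × (25/61) ≈ 0.0301543
defect: (101/162) × (81/101) × (24/101) × (45/101) × (21/101) ≈ 0.0110065
P(enhancement | x) = 0.0301543 / 0.0411608 ≈ 0.7326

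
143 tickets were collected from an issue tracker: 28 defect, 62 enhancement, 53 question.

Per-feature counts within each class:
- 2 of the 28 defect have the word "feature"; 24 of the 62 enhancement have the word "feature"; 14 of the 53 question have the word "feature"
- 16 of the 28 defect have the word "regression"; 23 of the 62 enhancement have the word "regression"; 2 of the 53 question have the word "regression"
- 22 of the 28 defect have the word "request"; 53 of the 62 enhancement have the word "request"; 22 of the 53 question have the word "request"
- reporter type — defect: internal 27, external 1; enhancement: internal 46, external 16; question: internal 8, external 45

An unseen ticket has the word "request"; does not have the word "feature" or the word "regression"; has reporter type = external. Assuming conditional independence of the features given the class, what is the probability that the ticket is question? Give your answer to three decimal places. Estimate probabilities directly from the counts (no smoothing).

0.703

defect: (28/143) × (26/28) × (12/28) × (22/28) × (1/28) ≈ 0.00218659
enhancement: (62/143) × (38/62) × (39/62) × (53/62) × (16/62) ≈ 0.0368751
question: (53/143) × (39/53) × (51/53) × (22/53) × (45/53) ≈ 0.0924925
P(question | x) = 0.0924925 / 0.13155419 ≈ 0.703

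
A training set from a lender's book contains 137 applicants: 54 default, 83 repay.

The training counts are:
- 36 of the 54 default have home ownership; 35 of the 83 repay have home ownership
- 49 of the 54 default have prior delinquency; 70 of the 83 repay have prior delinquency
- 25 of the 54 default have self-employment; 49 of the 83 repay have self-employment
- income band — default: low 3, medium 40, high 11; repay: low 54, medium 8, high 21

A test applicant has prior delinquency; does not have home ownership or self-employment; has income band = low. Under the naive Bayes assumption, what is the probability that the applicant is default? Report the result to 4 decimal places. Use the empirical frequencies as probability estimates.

default: (54/137) × (18/54) × (49/54) × (29/54) × (3/54) ≈ 0.00355702
repay: (83/137) × (48/83) × (70/83) × (34/83) × (54/83) ≈ 0.0787512
P(default | x) = 0.00355702 / 0.08230822 ≈ 0.0432

0.0432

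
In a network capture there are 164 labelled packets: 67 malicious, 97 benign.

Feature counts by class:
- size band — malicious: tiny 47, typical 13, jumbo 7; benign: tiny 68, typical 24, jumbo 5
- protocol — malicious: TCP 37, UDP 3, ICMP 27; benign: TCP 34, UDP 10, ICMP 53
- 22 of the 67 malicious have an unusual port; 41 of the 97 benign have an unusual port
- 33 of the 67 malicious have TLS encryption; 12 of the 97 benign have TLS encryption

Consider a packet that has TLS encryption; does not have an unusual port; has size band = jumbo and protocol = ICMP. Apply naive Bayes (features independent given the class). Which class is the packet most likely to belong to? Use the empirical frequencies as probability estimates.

malicious

malicious: (67/164) × (7/67) × (27/67) × (45/67) × (33/67) ≈ 0.0056901
benign: (97/164) × (5/97) × (53/97) × (56/97) × (12/97) ≈ 0.00118975
Highest score → malicious.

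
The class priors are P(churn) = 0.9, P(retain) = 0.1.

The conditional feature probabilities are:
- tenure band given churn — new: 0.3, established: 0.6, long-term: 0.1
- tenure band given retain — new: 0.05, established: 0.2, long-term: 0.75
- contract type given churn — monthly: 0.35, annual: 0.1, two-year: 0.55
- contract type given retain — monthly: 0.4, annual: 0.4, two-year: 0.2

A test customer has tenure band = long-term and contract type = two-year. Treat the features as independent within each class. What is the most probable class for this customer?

churn

churn: 0.9 × 0.1 × 0.55 = 0.0495
retain: 0.1 × 0.75 × 0.2 = 0.015
Highest score → churn.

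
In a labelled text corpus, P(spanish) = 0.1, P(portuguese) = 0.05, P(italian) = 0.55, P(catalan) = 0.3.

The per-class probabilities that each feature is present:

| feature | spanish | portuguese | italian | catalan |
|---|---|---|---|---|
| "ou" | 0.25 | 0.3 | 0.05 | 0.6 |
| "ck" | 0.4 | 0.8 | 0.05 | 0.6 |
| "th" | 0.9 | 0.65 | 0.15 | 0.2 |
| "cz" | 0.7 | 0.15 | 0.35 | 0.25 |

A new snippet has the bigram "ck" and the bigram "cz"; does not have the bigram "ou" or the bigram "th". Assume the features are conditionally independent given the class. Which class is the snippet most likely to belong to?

catalan

spanish: 0.1 × (1−0.25) × 0.4 × (1−0.9) × 0.7 = 0.0021
portuguese: 0.05 × (1−0.3) × 0.8 × (1−0.65) × 0.15 = 0.00147
italian: 0.55 × (1−0.05) × 0.05 × (1−0.15) × 0.35 = 0.0077721875
catalan: 0.3 × (1−0.6) × 0.6 × (1−0.2) × 0.25 = 0.0144
Highest score → catalan.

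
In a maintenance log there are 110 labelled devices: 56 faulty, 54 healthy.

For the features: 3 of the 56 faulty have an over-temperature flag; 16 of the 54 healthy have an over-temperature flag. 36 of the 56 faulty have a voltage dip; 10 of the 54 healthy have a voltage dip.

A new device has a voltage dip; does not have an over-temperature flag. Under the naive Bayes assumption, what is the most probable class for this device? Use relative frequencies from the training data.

faulty: (56/110) × (53/56) × (36/56) ≈ 0.30974
healthy: (54/110) × (38/54) × (10/54) ≈ 0.0639731
Highest score → faulty.

faulty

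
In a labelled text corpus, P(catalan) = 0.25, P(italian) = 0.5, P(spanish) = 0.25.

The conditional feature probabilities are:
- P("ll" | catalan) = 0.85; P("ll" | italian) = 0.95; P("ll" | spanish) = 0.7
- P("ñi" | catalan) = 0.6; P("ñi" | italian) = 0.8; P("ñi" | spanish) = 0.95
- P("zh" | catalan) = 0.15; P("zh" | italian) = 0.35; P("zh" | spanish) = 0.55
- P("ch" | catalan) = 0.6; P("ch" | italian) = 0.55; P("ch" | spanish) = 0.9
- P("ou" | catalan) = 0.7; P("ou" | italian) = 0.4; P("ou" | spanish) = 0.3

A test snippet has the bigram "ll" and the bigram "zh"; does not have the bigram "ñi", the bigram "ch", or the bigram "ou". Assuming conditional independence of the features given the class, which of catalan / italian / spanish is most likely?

italian

catalan: 0.25 × 0.85 × (1−0.6) × 0.15 × (1−0.6) × (1−0.7) = 0.00153
italian: 0.5 × 0.95 × (1−0.8) × 0.35 × (1−0.55) × (1−0.4) = 0.0089775
spanish: 0.25 × 0.7 × (1−0.95) × 0.55 × (1−0.9) × (1−0.3) = 0.000336875
Highest score → italian.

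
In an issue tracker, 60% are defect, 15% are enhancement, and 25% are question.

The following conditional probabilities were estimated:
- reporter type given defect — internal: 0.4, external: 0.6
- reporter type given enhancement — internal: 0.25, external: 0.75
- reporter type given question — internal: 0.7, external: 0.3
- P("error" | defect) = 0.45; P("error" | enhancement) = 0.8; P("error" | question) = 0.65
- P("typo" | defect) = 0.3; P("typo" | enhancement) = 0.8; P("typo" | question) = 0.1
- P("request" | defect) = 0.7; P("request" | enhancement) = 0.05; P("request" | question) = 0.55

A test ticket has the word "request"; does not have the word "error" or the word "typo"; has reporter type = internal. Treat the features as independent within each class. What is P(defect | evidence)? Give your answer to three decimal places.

0.680

defect: 0.6 × 0.4 × (1−0.45) × (1−0.3) × 0.7 = 0.06468
enhancement: 0.15 × 0.25 × (1−0.8) × (1−0.8) × 0.05 = 0.000075
question: 0.25 × 0.7 × (1−0.65) × (1−0.1) × 0.55 = 0.03031875
P(defect | x) = 0.06468 / 0.09507375 ≈ 0.680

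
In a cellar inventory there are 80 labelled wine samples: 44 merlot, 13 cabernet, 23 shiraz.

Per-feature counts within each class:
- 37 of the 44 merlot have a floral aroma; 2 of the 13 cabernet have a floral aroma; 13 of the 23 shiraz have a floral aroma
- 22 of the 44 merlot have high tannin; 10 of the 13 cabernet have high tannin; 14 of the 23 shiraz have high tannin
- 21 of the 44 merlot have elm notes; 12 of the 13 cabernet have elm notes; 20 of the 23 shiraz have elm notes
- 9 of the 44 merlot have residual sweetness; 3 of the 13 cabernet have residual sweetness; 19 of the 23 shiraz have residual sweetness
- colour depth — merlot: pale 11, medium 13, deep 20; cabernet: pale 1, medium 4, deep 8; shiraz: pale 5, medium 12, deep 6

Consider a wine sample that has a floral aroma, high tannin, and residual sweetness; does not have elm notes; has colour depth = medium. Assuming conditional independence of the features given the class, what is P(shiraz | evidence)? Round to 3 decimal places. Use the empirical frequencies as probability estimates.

0.429

merlot: (44/80) × (37/44) × (22/44) × (23/44) × (9/44) × (13/44) ≈ 0.00730529
cabernet: (13/80) × (2/13) × (10/13) × (1/13) × (3/13) × (4/13) ≈ 0.000105038
shiraz: (23/80) × (13/23) × (14/23) × (3/23) × (19/23) × (12/23) ≈ 0.00556066
P(shiraz | x) = 0.00556066 / 0.012970988 ≈ 0.429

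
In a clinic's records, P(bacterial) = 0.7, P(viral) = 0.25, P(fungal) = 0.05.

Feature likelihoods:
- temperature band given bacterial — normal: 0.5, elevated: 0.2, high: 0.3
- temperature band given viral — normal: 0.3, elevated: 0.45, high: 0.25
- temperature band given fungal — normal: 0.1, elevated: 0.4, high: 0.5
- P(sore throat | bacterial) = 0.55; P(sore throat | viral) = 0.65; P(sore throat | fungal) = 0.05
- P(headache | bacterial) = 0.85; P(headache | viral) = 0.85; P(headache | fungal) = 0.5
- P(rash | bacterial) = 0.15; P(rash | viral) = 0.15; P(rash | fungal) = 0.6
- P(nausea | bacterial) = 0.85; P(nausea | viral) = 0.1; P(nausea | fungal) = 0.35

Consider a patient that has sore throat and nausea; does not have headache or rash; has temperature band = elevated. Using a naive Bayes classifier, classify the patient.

bacterial: 0.7 × 0.2 × 0.55 × (1−0.85) × (1−0.15) × 0.85 = 0.008344875
viral: 0.25 × 0.45 × 0.65 × (1−0.85) × (1−0.15) × 0.1 = 0.00093234375
fungal: 0.05 × 0.4 × 0.05 × (1−0.5) × (1−0.6) × 0.35 = 0.00007
Highest score → bacterial.

bacterial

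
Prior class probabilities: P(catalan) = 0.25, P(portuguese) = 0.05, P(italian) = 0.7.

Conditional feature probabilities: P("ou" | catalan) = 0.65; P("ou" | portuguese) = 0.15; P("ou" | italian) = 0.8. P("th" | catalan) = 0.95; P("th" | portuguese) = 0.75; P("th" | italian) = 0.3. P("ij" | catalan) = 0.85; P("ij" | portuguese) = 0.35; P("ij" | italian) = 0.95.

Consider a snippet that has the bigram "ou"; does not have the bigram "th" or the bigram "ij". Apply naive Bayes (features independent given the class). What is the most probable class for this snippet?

italian

catalan: 0.25 × 0.65 × (1−0.95) × (1−0.85) = 0.00121875
portuguese: 0.05 × 0.15 × (1−0.75) × (1−0.35) = 0.00121875
italian: 0.7 × 0.8 × (1−0.3) × (1−0.95) = 0.0196
Highest score → italian.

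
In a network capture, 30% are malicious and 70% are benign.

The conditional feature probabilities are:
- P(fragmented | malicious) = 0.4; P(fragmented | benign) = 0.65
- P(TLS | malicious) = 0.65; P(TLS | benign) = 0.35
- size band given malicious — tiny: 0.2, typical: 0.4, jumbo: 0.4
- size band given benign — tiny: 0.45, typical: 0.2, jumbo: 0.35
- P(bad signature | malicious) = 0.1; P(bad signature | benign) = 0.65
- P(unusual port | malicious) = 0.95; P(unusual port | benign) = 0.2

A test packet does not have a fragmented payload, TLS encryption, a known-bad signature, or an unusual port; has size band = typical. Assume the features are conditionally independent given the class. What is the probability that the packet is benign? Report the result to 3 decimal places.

malicious: 0.3 × (1−0.4) × (1−0.65) × 0.4 × (1−0.1) × (1−0.95) = 0.001134
benign: 0.7 × (1−0.65) × (1−0.35) × 0.2 × (1−0.65) × (1−0.2) = 0.008918
P(benign | x) = 0.008918 / 0.010052 ≈ 0.887

0.887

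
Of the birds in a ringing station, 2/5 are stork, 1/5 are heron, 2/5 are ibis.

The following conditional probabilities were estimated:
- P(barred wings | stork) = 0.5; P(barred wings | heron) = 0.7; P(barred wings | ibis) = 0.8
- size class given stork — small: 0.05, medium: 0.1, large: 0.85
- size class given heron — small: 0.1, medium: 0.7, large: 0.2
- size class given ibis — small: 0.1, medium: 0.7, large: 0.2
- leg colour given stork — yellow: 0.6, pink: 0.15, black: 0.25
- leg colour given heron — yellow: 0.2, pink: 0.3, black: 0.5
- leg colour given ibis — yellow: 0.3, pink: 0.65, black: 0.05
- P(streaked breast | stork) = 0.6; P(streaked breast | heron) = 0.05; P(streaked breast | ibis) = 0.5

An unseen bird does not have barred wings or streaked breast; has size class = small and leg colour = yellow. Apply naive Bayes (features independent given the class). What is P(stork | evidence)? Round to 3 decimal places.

0.506

stork: 0.4 × (1−0.5) × 0.05 × 0.6 × (1−0.6) = 0.0024
heron: 0.2 × (1−0.7) × 0.1 × 0.2 × (1−0.05) = 0.00114
ibis: 0.4 × (1−0.8) × 0.1 × 0.3 × (1−0.5) = 0.0012
P(stork | x) = 0.0024 / 0.00474 ≈ 0.506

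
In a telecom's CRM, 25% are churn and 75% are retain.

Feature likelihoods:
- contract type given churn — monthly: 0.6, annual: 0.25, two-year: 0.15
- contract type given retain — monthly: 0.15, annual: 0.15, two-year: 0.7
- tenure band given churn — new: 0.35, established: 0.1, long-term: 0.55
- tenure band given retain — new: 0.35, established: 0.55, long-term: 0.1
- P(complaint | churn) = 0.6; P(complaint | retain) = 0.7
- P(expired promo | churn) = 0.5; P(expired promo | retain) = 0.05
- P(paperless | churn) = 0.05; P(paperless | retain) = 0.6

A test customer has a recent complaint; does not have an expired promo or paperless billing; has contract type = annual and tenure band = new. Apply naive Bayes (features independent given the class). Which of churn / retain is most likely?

churn: 0.25 × 0.25 × 0.35 × 0.6 × (1−0.5) × (1−0.05) = 0.006234375
retain: 0.75 × 0.15 × 0.35 × 0.7 × (1−0.05) × (1−0.6) = 0.01047375
Highest score → retain.

retain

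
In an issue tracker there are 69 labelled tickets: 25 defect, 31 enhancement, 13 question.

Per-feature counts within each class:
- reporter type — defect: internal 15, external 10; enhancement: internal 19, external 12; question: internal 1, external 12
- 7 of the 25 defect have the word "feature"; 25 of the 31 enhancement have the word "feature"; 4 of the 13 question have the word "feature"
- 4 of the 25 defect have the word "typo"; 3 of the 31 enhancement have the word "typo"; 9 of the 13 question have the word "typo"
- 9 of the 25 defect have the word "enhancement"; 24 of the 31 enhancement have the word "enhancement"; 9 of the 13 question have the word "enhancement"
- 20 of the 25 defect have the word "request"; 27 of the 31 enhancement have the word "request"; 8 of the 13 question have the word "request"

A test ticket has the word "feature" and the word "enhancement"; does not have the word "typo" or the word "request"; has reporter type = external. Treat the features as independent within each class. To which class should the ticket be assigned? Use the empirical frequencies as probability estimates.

enhancement

defect: (25/69) × (10/25) × (7/25) × (21/25) × (9/25) × (5/25) ≈ 0.00245426
enhancement: (31/69) × (12/31) × (25/31) × (28/31) × (24/31) × (4/31) ≈ 0.0126548
question: (13/69) × (12/13) × (4/13) × (4/13) × (9/13) × (5/13) ≈ 0.00438421
Highest score → enhancement.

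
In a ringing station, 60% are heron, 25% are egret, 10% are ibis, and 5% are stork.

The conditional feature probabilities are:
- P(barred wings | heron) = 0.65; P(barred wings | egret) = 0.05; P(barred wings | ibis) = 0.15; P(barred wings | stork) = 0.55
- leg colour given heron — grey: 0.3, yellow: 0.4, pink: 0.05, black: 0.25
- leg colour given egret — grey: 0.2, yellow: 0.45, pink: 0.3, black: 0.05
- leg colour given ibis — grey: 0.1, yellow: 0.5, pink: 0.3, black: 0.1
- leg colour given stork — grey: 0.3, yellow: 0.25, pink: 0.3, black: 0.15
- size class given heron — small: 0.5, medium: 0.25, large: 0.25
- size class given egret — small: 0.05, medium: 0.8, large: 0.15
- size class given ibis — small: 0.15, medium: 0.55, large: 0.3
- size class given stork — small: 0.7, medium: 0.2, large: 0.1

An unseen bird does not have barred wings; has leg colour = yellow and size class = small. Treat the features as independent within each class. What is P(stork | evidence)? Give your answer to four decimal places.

heron: 0.6 × (1−0.65) × 0.4 × 0.5 = 0.042
egret: 0.25 × (1−0.05) × 0.45 × 0.05 = 0.00534375
ibis: 0.1 × (1−0.15) × 0.5 × 0.15 = 0.006375
stork: 0.05 × (1−0.55) × 0.25 × 0.7 = 0.0039375
P(stork | x) = 0.0039375 / 0.05765625 ≈ 0.0683

0.0683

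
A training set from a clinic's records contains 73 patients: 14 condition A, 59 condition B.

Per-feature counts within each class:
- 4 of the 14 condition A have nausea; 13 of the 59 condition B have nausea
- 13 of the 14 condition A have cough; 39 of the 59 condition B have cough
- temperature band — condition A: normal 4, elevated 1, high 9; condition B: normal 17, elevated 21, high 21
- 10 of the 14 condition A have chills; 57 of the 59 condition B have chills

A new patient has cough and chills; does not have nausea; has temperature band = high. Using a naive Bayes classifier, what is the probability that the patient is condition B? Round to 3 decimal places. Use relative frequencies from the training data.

condition A: (14/73) × (10/14) × (13/14) × (9/14) × (10/14) ≈ 0.0584089
condition B: (59/73) × (46/59) × (39/59) × (21/59) × (57/59) ≈ 0.143231
P(condition B | x) = 0.143231 / 0.2016399 ≈ 0.710

0.710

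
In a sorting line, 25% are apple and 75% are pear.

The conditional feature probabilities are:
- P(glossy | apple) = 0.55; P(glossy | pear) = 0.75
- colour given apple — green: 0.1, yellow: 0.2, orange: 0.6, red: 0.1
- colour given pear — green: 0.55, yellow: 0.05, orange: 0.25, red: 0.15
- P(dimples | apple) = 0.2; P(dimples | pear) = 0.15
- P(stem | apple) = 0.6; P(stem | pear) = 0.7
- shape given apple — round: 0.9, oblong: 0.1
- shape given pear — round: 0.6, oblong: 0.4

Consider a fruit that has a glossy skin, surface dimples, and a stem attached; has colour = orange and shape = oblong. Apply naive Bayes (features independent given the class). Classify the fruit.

apple: 0.25 × 0.55 × 0.6 × 0.2 × 0.6 × 0.1 = 0.00099
pear: 0.75 × 0.75 × 0.25 × 0.15 × 0.7 × 0.4 = 0.00590625
Highest score → pear.

pear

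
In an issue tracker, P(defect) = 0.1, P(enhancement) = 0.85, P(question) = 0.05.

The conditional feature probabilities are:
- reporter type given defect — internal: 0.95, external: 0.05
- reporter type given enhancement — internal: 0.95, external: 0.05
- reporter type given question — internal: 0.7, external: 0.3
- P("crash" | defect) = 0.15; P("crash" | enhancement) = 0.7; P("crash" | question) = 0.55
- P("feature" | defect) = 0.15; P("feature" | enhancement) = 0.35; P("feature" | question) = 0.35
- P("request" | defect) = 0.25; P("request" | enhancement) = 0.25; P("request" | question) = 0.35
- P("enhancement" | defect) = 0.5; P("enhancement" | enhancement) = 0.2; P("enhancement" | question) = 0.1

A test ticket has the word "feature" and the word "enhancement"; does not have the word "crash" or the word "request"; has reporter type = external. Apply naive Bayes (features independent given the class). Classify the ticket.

defect: 0.1 × 0.05 × (1−0.15) × 0.15 × (1−0.25) × 0.5 = 0.0002390625
enhancement: 0.85 × 0.05 × (1−0.7) × 0.35 × (1−0.25) × 0.2 = 0.000669375
question: 0.05 × 0.3 × (1−0.55) × 0.35 × (1−0.35) × 0.1 = 0.0001535625
Highest score → enhancement.

enhancement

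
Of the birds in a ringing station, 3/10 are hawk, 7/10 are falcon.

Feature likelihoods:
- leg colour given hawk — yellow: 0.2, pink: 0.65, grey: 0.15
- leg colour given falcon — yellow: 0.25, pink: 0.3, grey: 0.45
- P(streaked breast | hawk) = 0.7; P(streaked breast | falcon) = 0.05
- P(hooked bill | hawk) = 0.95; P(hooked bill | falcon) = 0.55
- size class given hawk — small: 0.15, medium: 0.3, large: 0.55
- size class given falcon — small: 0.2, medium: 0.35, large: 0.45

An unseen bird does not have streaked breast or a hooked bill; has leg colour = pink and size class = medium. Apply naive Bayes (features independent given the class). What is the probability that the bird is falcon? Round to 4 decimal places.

hawk: 0.3 × 0.65 × (1−0.7) × (1−0.95) × 0.3 = 0.0008775
falcon: 0.7 × 0.3 × (1−0.05) × (1−0.55) × 0.35 = 0.03142125
P(falcon | x) = 0.03142125 / 0.03229875 ≈ 0.9728

0.9728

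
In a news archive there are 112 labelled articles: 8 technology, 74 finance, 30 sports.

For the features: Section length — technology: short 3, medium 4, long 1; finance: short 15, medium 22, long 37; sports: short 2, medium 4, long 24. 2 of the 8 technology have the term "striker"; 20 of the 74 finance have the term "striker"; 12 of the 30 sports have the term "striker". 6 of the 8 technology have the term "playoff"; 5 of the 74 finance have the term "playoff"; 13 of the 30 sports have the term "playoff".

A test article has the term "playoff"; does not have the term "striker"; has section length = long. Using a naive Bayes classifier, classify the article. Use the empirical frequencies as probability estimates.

technology: (8/112) × (1/8) × (6/8) × (6/8) ≈ 0.00502232
finance: (74/112) × (37/74) × (54/74) × (5/74) ≈ 0.0162886
sports: (30/112) × (24/30) × (18/30) × (13/30) ≈ 0.0557143
Highest score → sports.

sports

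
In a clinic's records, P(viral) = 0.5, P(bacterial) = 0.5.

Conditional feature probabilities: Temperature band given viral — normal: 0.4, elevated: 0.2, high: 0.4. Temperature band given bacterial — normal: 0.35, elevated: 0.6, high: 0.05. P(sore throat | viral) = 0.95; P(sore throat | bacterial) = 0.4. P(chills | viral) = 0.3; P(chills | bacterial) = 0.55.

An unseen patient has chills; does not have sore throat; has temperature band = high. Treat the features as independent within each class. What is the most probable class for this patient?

viral: 0.5 × 0.4 × (1−0.95) × 0.3 = 0.003
bacterial: 0.5 × 0.05 × (1−0.4) × 0.55 = 0.00825
Highest score → bacterial.

bacterial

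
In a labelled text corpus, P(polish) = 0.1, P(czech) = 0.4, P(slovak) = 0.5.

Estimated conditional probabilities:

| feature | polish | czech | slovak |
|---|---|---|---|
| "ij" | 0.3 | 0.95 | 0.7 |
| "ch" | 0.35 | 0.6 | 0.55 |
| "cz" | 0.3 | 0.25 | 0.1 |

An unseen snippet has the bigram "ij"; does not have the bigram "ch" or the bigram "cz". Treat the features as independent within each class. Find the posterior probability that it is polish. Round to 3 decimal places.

0.051

polish: 0.1 × 0.3 × (1−0.35) × (1−0.3) = 0.01365
czech: 0.4 × 0.95 × (1−0.6) × (1−0.25) = 0.114
slovak: 0.5 × 0.7 × (1−0.55) × (1−0.1) = 0.14175
P(polish | x) = 0.01365 / 0.2694 ≈ 0.051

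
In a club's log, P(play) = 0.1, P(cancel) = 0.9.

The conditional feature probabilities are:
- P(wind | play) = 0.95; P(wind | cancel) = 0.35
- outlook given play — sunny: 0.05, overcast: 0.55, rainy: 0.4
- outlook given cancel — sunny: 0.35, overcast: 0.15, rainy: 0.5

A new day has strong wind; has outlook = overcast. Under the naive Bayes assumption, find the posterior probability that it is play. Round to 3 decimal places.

play: 0.1 × 0.95 × 0.55 = 0.05225
cancel: 0.9 × 0.35 × 0.15 = 0.04725
P(play | x) = 0.05225 / 0.0995 ≈ 0.525

0.525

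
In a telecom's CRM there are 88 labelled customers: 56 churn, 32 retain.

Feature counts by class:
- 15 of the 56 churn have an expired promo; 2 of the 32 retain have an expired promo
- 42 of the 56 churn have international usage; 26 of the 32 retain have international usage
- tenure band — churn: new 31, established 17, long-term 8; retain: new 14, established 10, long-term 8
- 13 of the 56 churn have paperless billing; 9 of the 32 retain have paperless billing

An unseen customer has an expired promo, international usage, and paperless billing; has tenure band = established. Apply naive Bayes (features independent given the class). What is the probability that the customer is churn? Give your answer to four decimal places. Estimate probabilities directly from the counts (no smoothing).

0.8474

churn: (56/88) × (15/56) × (42/56) × (17/56) × (13/56) ≈ 0.0090092
retain: (32/88) × (2/32) × (26/32) × (10/32) × (9/32) ≈ 0.00162298
P(churn | x) = 0.0090092 / 0.01063218 ≈ 0.8474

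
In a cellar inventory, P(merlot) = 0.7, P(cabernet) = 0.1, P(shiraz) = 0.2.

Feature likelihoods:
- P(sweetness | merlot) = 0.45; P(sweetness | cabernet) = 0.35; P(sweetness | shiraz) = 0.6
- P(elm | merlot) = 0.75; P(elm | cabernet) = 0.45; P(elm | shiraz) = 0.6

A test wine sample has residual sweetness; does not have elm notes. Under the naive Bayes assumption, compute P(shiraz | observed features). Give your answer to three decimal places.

merlot: 0.7 × 0.45 × (1−0.75) = 0.07875
cabernet: 0.1 × 0.35 × (1−0.45) = 0.01925
shiraz: 0.2 × 0.6 × (1−0.6) = 0.048
P(shiraz | x) = 0.048 / 0.146 ≈ 0.329

0.329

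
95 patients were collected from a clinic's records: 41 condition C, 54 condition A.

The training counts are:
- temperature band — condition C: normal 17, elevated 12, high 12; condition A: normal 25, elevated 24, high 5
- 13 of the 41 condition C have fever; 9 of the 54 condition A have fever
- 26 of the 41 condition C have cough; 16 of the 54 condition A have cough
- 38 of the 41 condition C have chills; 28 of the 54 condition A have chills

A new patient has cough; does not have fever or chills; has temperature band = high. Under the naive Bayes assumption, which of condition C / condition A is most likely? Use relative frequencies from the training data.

condition C: (41/95) × (12/41) × (28/41) × (26/41) × (3/41) ≈ 0.00400275
condition A: (54/95) × (5/54) × (45/54) × (16/54) × (26/54) ≈ 0.00625707
Highest score → condition A.

condition A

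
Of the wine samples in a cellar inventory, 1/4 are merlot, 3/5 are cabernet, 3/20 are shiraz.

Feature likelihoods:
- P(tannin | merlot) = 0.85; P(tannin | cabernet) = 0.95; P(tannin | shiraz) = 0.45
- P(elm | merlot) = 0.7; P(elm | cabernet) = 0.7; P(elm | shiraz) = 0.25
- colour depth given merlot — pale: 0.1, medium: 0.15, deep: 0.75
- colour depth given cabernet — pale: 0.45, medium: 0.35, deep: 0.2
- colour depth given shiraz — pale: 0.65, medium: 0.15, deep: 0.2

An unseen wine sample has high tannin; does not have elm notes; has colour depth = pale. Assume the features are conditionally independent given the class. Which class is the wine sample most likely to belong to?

cabernet

merlot: 0.25 × 0.85 × (1−0.7) × 0.1 = 0.006375
cabernet: 0.6 × 0.95 × (1−0.7) × 0.45 = 0.07695
shiraz: 0.15 × 0.45 × (1−0.25) × 0.65 = 0.03290625
Highest score → cabernet.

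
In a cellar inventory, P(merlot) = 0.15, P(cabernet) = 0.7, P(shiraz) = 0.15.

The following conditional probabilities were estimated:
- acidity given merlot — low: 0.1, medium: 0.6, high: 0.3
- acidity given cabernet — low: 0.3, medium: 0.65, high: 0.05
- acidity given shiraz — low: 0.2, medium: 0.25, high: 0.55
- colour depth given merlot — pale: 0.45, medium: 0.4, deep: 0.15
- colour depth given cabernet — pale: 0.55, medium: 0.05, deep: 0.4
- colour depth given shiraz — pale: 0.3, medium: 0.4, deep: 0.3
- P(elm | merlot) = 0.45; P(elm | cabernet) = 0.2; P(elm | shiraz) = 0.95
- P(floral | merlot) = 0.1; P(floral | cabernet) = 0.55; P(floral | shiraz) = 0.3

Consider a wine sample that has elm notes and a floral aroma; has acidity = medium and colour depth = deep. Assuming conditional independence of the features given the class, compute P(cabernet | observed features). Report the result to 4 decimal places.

0.8400

merlot: 0.15 × 0.6 × 0.15 × 0.45 × 0.1 = 0.0006075
cabernet: 0.7 × 0.65 × 0.4 × 0.2 × 0.55 = 0.02002
shiraz: 0.15 × 0.25 × 0.3 × 0.95 × 0.3 = 0.00320625
P(cabernet | x) = 0.02002 / 0.02383375 ≈ 0.8400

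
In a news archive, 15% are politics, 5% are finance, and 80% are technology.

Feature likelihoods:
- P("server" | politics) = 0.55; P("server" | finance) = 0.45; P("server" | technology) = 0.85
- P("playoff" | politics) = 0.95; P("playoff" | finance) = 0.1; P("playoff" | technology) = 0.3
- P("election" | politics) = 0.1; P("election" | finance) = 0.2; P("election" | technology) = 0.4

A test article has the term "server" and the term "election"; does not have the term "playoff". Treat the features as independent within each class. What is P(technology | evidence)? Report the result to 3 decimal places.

0.977

politics: 0.15 × 0.55 × (1−0.95) × 0.1 = 0.0004125
finance: 0.05 × 0.45 × (1−0.1) × 0.2 = 0.00405
technology: 0.8 × 0.85 × (1−0.3) × 0.4 = 0.1904
P(technology | x) = 0.1904 / 0.1948625 ≈ 0.977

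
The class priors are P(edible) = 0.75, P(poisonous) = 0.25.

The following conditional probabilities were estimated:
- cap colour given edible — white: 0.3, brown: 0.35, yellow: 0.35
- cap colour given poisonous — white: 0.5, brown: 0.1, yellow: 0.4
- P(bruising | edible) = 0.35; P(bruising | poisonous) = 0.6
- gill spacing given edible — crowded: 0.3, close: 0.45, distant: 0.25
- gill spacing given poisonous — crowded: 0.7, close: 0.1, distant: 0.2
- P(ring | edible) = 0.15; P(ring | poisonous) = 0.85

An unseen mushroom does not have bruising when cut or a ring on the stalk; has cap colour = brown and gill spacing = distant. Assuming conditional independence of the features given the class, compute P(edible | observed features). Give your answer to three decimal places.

0.992

edible: 0.75 × 0.35 × (1−0.35) × 0.25 × (1−0.15) = 0.0362578125
poisonous: 0.25 × 0.1 × (1−0.6) × 0.2 × (1−0.85) = 0.0003
P(edible | x) = 0.0362578125 / 0.0365578125 ≈ 0.992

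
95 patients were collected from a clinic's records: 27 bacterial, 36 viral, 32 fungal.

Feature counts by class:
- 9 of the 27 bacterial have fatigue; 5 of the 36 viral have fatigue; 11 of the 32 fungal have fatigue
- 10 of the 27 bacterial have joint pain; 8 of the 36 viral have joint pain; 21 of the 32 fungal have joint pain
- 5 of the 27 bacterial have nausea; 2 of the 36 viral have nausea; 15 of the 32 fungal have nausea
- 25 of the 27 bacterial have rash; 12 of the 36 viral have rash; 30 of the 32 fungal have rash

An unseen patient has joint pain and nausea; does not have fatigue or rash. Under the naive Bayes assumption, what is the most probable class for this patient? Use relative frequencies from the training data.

bacterial: (27/95) × (18/27) × (10/27) × (5/27) × (2/27) ≈ 0.000962626
viral: (36/95) × (31/36) × (8/36) × (2/36) × (24/36) ≈ 0.00268573
fungal: (32/95) × (21/32) × (21/32) × (15/32) × (2/32) ≈ 0.00424997
Highest score → fungal.

fungal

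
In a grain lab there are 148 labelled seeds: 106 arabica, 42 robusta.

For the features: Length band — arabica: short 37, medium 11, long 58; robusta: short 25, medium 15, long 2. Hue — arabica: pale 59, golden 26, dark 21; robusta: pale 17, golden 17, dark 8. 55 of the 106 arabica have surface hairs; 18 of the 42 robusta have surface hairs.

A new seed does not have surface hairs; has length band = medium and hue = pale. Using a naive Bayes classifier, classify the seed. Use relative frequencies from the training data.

arabica: (106/148) × (11/106) × (59/106) × (51/106) ≈ 0.019904
robusta: (42/148) × (15/42) × (17/42) × (24/42) ≈ 0.0234418
Highest score → robusta.

robusta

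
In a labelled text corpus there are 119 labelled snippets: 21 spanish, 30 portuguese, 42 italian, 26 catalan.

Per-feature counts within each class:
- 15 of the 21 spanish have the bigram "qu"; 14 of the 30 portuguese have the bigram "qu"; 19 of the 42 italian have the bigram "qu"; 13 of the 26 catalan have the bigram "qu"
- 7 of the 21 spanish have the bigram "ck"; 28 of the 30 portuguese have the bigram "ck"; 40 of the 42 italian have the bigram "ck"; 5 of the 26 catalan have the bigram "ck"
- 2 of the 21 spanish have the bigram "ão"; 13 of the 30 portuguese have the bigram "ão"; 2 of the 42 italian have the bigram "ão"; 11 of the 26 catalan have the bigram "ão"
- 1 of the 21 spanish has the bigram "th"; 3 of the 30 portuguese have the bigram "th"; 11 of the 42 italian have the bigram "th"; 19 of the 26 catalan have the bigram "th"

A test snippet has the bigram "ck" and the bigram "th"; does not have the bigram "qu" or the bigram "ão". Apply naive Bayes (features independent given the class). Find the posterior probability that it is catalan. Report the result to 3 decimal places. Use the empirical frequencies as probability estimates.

spanish: (21/119) × (6/21) × (7/21) × (19/21) × (1/21) ≈ 0.000724099
portuguese: (30/119) × (16/30) × (28/30) × (17/30) × (3/30) ≈ 0.00711111
italian: (42/119) × (23/42) × (40/42) × (40/42) × (11/42) ≈ 0.0459141
catalan: (26/119) × (13/26) × (5/26) × (15/26) × (19/26) ≈ 0.00885709
P(catalan | x) = 0.00885709 / 0.062606399 ≈ 0.141

0.141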